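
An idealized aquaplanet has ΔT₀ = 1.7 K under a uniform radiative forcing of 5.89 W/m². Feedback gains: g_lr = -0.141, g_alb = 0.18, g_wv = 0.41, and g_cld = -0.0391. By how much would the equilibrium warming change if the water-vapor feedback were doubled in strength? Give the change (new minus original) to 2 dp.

Original: g = 0.4099, ΔT = 1.7/(1−0.4099) = 2.8809 K.
With doubled water-vapor: g' = 0.8199, ΔT' = 1.7/(1−0.8199) = 9.4392 K.
Change = 9.4392 − 2.8809 = 6.56 K.

6.56 K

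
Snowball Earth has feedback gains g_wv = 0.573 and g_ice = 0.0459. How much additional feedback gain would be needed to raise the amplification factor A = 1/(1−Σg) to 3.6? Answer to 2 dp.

Current total gain = 0.6189.
Target gain for A = 3.6: g* = 1 − 1/3.6 = 0.7222.
Additional gain needed = 0.7222 − 0.6189 = 0.10.

0.10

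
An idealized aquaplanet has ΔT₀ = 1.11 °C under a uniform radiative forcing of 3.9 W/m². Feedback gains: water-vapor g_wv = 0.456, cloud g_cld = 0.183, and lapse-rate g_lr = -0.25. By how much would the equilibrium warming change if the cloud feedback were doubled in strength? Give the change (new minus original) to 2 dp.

Original: g = 0.389, ΔT = 1.11/(1−0.389) = 1.8167 °C.
With doubled cloud: g' = 0.572, ΔT' = 1.11/(1−0.572) = 2.5935 °C.
Change = 2.5935 − 1.8167 = 0.78 °C.

0.78 °C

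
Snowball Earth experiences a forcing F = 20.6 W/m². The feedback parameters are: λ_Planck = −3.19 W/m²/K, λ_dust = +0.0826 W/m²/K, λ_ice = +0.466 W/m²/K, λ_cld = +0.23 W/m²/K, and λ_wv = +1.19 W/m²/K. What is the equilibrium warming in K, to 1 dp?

Net feedback parameter λ = (−3.19) + (+0.0826) + (+0.466) + (+0.23) + (+1.19) = -1.2214 W/m²/K.
ΔT = −F/λ = −20.6/(-1.2214) = 16.9 K.

16.9 K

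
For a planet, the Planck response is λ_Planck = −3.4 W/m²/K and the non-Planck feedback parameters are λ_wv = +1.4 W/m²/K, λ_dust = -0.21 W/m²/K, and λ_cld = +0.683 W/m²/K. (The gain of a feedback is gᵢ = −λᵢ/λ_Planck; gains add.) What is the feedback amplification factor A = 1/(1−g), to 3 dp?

2.227

Convert to gains: g_wv = 1.4/3.4 = 0.4118; g_dust = -0.21/3.4 = -0.06176; g_cld = 0.683/3.4 = 0.2009.
Total gain g = 0.55094.
A = 1/(1 − 0.55094) = 2.227.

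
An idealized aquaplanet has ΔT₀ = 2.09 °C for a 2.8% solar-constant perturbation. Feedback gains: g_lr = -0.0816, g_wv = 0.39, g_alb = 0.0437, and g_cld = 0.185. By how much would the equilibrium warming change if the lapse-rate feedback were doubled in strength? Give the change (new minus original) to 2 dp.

-0.68 °C

Original: g = 0.5371, ΔT = 2.09/(1−0.5371) = 4.5150 °C.
With doubled lapse-rate: g' = 0.4555, ΔT' = 2.09/(1−0.4555) = 3.8384 °C.
Change = 3.8384 − 4.5150 = -0.68 °C.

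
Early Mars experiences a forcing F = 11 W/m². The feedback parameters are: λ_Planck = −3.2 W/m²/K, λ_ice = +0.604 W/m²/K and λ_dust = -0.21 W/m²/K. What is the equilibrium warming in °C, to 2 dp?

3.92 °C

Net feedback parameter λ = (−3.2) + (+0.604) + (-0.21) = -2.806 W/m²/K.
ΔT = −F/λ = −11/(-2.806) = 3.92 °C.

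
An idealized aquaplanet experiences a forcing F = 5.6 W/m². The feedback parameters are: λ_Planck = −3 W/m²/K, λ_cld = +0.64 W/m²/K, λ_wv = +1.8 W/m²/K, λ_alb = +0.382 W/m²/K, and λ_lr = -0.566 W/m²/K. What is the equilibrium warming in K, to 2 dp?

Net feedback parameter λ = (−3) + (+0.64) + (+1.8) + (+0.382) + (-0.566) = -0.744 W/m²/K.
ΔT = −F/λ = −5.6/(-0.744) = 7.53 K.

7.53 K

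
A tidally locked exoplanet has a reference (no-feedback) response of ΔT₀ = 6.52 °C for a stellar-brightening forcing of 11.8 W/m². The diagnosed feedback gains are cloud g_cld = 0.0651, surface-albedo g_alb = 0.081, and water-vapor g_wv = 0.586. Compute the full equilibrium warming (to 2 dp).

24.34 °C

Total gain g = 0.0651 + 0.081 + 0.586 = 0.7321.
Amplification A = 1/(1 − 0.7321) = 3.733.
ΔT = 6.52 × 3.733 = 24.34 °C.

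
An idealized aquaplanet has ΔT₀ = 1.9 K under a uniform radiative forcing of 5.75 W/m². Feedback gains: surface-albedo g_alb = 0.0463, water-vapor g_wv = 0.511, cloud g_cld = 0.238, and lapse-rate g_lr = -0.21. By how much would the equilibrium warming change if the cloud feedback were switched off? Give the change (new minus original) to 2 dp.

Original: g = 0.5853, ΔT = 1.9/(1−0.5853) = 4.5816 K.
Without cloud: g' = 0.3473, ΔT' = 1.9/(1−0.3473) = 2.9110 K.
Change = 2.9110 − 4.5816 = -1.67 K.

-1.67 K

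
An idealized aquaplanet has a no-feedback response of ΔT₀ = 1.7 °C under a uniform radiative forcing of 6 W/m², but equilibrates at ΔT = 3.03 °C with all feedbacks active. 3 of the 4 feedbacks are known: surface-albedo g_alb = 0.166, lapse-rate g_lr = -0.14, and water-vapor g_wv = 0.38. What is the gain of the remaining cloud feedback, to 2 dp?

0.03

Amplification A = ΔT/ΔT₀ = 3.03/1.7 = 1.782.
Total gain g = 1 − 1/A = 1 − 1/1.782 = 0.4388.
Known gains sum to 0.166 − 0.14 + 0.38 = 0.406.
g_cld = 0.4388 − 0.406 = 0.03.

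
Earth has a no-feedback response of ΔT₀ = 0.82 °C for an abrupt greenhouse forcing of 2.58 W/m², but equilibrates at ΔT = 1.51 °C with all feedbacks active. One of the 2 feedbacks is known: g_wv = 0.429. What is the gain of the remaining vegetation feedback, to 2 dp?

Amplification A = ΔT/ΔT₀ = 1.51/0.82 = 1.841.
Total gain g = 1 − 1/A = 1 − 1/1.841 = 0.4568.
The known gain is 0.429.
g_veg = 0.4568 − 0.429 = 0.03.

0.03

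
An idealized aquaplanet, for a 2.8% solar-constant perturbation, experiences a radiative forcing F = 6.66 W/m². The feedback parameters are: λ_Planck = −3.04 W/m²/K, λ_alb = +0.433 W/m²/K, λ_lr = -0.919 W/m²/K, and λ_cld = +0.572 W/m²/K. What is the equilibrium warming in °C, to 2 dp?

2.25 °C

Net feedback parameter λ = (−3.04) + (+0.433) + (-0.919) + (+0.572) = -2.954 W/m²/K.
ΔT = −F/λ = −6.66/(-2.954) = 2.25 °C.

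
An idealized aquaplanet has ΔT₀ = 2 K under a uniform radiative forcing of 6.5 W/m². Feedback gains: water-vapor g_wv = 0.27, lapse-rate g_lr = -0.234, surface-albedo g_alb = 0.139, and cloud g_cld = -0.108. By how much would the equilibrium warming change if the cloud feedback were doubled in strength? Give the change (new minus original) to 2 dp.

Original: g = 0.067, ΔT = 2/(1−0.067) = 2.1436 K.
With doubled cloud: g' = -0.041, ΔT' = 2/(1+0.041) = 1.9212 K.
Change = 1.9212 − 2.1436 = -0.22 K.

-0.22 K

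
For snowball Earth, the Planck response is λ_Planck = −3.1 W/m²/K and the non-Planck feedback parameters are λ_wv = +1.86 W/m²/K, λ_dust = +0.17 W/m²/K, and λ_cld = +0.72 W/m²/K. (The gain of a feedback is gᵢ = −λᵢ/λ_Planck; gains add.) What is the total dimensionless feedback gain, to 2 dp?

Convert to gains: g_wv = 1.86/3.1 = 0.6; g_dust = 0.17/3.1 = 0.05484; g_cld = 0.72/3.1 = 0.2323.
Total gain g = 0.88714.

0.89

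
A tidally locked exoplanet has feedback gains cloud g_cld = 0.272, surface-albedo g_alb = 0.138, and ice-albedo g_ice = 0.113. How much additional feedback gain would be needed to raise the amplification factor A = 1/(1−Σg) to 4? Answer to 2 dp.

Current total gain = 0.523.
Target gain for A = 4: g* = 1 − 1/4 = 0.75.
Additional gain needed = 0.75 − 0.523 = 0.23.

0.23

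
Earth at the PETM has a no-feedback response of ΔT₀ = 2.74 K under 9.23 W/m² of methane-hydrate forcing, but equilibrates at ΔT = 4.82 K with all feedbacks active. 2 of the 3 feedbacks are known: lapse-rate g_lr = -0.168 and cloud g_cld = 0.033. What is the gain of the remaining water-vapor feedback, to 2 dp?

0.57

Amplification A = ΔT/ΔT₀ = 4.82/2.74 = 1.759.
Total gain g = 1 − 1/A = 1 − 1/1.759 = 0.4315.
Known gains sum to -0.168 + 0.033 = -0.135.
g_wv = 0.4315 + 0.135 = 0.57.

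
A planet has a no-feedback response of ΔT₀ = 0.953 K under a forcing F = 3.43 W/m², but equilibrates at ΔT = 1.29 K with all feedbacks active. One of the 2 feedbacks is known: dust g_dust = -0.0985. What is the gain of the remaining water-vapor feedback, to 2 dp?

Amplification A = ΔT/ΔT₀ = 1.29/0.953 = 1.354.
Total gain g = 1 − 1/A = 1 − 1/1.354 = 0.2614.
The known gain is -0.0985.
g_wv = 0.2614 + 0.0985 = 0.36.

0.36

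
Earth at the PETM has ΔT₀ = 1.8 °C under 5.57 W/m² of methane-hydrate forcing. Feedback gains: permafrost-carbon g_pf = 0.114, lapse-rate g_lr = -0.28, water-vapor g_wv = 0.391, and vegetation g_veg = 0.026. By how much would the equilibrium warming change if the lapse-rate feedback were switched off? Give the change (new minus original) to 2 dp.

Original: g = 0.251, ΔT = 1.8/(1−0.251) = 2.4032 °C.
Without lapse-rate: g' = 0.531, ΔT' = 1.8/(1−0.531) = 3.8380 °C.
Change = 3.8380 − 2.4032 = 1.43 °C.

1.43 °C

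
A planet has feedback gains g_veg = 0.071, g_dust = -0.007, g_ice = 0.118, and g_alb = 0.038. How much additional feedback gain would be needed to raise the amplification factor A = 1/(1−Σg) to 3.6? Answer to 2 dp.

0.50

Current total gain = 0.22.
Target gain for A = 3.6: g* = 1 − 1/3.6 = 0.7222.
Additional gain needed = 0.7222 − 0.22 = 0.50.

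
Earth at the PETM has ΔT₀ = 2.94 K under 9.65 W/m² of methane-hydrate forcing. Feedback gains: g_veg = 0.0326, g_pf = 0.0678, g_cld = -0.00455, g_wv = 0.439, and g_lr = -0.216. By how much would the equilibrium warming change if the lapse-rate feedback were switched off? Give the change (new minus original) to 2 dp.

Original: g = 0.31885, ΔT = 2.94/(1−0.31885) = 4.3162 K.
Without lapse-rate: g' = 0.53485, ΔT' = 2.94/(1−0.53485) = 6.3205 K.
Change = 6.3205 − 4.3162 = 2.00 K.

2.00 K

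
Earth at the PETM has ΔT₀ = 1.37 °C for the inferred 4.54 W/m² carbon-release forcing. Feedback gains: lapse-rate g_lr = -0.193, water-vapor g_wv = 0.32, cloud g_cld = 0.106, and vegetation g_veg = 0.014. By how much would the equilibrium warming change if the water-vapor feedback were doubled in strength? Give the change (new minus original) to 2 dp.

Original: g = 0.247, ΔT = 1.37/(1−0.247) = 1.8194 °C.
With doubled water-vapor: g' = 0.567, ΔT' = 1.37/(1−0.567) = 3.1640 °C.
Change = 3.1640 − 1.8194 = 1.34 °C.

1.34 °C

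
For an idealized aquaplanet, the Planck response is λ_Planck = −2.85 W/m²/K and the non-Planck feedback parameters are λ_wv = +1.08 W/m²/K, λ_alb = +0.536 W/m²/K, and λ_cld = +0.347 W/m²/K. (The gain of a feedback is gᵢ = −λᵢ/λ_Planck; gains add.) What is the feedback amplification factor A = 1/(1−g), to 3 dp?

Convert to gains: g_wv = 1.08/2.85 = 0.3789; g_alb = 0.536/2.85 = 0.1881; g_cld = 0.347/2.85 = 0.1218.
Total gain g = 0.6888.
A = 1/(1 − 0.6888) = 3.213.

3.213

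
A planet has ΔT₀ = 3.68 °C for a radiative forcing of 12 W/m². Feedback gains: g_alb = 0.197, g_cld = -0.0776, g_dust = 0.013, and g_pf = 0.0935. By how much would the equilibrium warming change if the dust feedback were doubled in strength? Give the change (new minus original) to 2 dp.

Original: g = 0.2259, ΔT = 3.68/(1−0.2259) = 4.7539 °C.
With doubled dust: g' = 0.2389, ΔT' = 3.68/(1−0.2389) = 4.8351 °C.
Change = 4.8351 − 4.7539 = 0.08 °C.

0.08 °C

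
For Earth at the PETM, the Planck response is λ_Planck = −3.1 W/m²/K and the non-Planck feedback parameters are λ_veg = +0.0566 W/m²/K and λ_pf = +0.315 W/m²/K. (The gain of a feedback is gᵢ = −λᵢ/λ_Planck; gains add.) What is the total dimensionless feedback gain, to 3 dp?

0.120

Convert to gains: g_veg = 0.0566/3.1 = 0.01826; g_pf = 0.315/3.1 = 0.1016.
Total gain g = 0.11986.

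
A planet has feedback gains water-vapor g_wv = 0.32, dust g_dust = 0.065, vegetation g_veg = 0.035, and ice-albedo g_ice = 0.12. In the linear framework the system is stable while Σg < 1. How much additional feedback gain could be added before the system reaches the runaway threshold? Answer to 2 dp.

0.46

Current total gain = 0.32 + 0.065 + 0.035 + 0.12 = 0.54.
Margin to runaway = 1 − 0.54 = 0.46.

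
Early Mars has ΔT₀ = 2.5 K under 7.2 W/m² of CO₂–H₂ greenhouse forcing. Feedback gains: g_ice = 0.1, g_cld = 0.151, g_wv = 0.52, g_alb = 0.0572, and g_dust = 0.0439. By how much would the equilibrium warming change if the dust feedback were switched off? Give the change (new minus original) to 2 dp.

-4.99 K

Original: g = 0.8721, ΔT = 2.5/(1−0.8721) = 19.5465 K.
Without dust: g' = 0.8282, ΔT' = 2.5/(1−0.8282) = 14.5518 K.
Change = 14.5518 − 19.5465 = -4.99 K.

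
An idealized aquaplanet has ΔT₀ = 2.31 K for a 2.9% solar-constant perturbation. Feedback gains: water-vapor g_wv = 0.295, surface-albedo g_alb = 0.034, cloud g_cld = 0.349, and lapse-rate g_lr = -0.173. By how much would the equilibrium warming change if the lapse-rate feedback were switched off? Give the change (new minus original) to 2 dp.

2.51 K

Original: g = 0.505, ΔT = 2.31/(1−0.505) = 4.6667 K.
Without lapse-rate: g' = 0.678, ΔT' = 2.31/(1−0.678) = 7.1739 K.
Change = 7.1739 − 4.6667 = 2.51 K.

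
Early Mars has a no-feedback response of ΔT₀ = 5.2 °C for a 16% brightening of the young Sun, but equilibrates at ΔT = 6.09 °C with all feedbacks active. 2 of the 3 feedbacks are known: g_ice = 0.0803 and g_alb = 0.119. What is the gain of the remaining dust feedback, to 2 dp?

-0.05

Amplification A = ΔT/ΔT₀ = 6.09/5.2 = 1.171.
Total gain g = 1 − 1/A = 1 − 1/1.171 = 0.146.
Known gains sum to 0.0803 + 0.119 = 0.1993.
g_dust = 0.146 − 0.1993 = -0.05.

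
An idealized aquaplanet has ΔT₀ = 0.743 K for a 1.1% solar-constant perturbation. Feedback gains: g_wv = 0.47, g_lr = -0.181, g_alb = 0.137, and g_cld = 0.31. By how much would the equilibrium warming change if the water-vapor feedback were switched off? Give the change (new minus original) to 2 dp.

-1.80 K

Original: g = 0.736, ΔT = 0.743/(1−0.736) = 2.8144 K.
Without water-vapor: g' = 0.266, ΔT' = 0.743/(1−0.266) = 1.0123 K.
Change = 1.0123 − 2.8144 = -1.80 K.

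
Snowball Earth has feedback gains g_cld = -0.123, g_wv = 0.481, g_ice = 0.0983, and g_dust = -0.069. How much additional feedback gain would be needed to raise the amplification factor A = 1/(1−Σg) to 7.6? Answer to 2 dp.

Current total gain = 0.3873.
Target gain for A = 7.6: g* = 1 − 1/7.6 = 0.8684.
Additional gain needed = 0.8684 − 0.3873 = 0.48.

0.48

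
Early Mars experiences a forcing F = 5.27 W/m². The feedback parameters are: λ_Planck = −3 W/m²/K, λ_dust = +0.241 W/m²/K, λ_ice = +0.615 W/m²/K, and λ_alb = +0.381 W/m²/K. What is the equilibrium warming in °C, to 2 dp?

Net feedback parameter λ = (−3) + (+0.241) + (+0.615) + (+0.381) = -1.763 W/m²/K.
ΔT = −F/λ = −5.27/(-1.763) = 2.99 °C.

2.99 °C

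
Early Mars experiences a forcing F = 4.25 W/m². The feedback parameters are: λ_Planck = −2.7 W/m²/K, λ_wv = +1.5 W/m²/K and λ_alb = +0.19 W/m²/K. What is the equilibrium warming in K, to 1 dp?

4.2 K

Net feedback parameter λ = (−2.7) + (+1.5) + (+0.19) = -1.01 W/m²/K.
ΔT = −F/λ = −4.25/(-1.01) = 4.2 K.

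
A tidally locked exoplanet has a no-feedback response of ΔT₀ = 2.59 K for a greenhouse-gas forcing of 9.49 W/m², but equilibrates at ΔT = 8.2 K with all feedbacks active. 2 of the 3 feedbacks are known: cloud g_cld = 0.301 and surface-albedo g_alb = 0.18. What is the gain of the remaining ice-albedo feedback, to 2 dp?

0.20

Amplification A = ΔT/ΔT₀ = 8.2/2.59 = 3.166.
Total gain g = 1 − 1/A = 1 − 1/3.166 = 0.6841.
Known gains sum to 0.301 + 0.18 = 0.481.
g_ice = 0.6841 − 0.481 = 0.20.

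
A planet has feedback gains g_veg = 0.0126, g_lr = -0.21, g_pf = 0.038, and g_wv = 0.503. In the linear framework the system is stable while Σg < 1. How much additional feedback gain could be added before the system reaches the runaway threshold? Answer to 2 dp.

Current total gain = 0.0126 − 0.21 + 0.038 + 0.503 = 0.3436.
Margin to runaway = 1 − 0.3436 = 0.66.

0.66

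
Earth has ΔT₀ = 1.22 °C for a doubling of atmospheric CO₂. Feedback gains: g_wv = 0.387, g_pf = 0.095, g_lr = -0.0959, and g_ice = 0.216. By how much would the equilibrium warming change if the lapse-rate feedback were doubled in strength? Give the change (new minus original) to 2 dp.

-0.60 °C

Original: g = 0.6021, ΔT = 1.22/(1−0.6021) = 3.0661 °C.
With doubled lapse-rate: g' = 0.5062, ΔT' = 1.22/(1−0.5062) = 2.4706 °C.
Change = 2.4706 − 3.0661 = -0.60 °C.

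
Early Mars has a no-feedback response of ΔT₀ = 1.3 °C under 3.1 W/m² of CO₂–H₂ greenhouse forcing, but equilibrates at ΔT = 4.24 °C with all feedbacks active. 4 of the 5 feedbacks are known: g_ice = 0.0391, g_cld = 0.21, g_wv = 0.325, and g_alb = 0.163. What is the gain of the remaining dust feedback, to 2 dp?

-0.04

Amplification A = ΔT/ΔT₀ = 4.24/1.3 = 3.262.
Total gain g = 1 − 1/A = 1 − 1/3.262 = 0.6934.
Known gains sum to 0.0391 + 0.21 + 0.325 + 0.163 = 0.7371.
g_dust = 0.6934 − 0.7371 = -0.04.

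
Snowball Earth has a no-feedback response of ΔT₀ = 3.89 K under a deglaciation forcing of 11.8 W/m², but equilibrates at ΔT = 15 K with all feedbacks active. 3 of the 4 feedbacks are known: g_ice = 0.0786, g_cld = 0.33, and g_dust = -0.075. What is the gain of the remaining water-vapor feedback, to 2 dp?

Amplification A = ΔT/ΔT₀ = 15/3.89 = 3.856.
Total gain g = 1 − 1/A = 1 − 1/3.856 = 0.7407.
Known gains sum to 0.0786 + 0.33 − 0.075 = 0.3336.
g_wv = 0.7407 − 0.3336 = 0.41.

0.41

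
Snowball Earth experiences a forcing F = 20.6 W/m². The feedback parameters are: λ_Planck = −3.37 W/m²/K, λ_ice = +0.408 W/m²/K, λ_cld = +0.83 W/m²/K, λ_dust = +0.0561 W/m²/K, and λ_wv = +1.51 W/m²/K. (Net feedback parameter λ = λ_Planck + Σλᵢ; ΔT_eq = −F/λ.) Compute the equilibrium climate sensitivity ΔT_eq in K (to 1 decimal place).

36.4 K

Net feedback parameter λ = (−3.37) + (+0.408) + (+0.83) + (+0.0561) + (+1.51) = -0.5659 W/m²/K.
ΔT = −F/λ = −20.6/(-0.5659) = 36.4 K.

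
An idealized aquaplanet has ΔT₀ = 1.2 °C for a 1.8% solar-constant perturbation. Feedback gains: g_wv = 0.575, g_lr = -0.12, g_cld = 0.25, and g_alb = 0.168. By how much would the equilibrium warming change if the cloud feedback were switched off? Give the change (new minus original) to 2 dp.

Original: g = 0.873, ΔT = 1.2/(1−0.873) = 9.4488 °C.
Without cloud: g' = 0.623, ΔT' = 1.2/(1−0.623) = 3.1830 °C.
Change = 3.1830 − 9.4488 = -6.27 °C.

-6.27 °C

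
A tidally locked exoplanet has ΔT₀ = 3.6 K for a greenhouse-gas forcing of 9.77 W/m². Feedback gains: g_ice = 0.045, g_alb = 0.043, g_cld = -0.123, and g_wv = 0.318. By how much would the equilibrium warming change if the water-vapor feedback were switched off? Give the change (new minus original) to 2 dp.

Original: g = 0.283, ΔT = 3.6/(1−0.283) = 5.0209 K.
Without water-vapor: g' = -0.035, ΔT' = 3.6/(1+0.035) = 3.4783 K.
Change = 3.4783 − 5.0209 = -1.54 K.

-1.54 K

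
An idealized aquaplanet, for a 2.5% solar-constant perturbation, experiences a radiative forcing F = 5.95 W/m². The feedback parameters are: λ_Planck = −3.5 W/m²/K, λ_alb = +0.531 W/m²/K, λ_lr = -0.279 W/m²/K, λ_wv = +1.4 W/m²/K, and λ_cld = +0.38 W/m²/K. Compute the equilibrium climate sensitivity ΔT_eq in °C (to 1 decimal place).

Net feedback parameter λ = (−3.5) + (+0.531) + (-0.279) + (+1.4) + (+0.38) = -1.468 W/m²/K.
ΔT = −F/λ = −5.95/(-1.468) = 4.1 °C.

4.1 °C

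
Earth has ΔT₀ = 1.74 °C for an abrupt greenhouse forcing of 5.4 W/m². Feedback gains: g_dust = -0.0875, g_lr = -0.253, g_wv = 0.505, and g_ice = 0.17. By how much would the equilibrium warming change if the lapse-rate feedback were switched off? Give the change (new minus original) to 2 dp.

Original: g = 0.3345, ΔT = 1.74/(1−0.3345) = 2.6146 °C.
Without lapse-rate: g' = 0.5875, ΔT' = 1.74/(1−0.5875) = 4.2182 °C.
Change = 4.2182 − 2.6146 = 1.60 °C.

1.60 °C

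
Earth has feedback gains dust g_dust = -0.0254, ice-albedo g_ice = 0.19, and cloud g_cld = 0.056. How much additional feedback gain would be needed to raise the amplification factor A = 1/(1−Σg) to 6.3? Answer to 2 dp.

0.62

Current total gain = 0.2206.
Target gain for A = 6.3: g* = 1 − 1/6.3 = 0.8413.
Additional gain needed = 0.8413 − 0.2206 = 0.62.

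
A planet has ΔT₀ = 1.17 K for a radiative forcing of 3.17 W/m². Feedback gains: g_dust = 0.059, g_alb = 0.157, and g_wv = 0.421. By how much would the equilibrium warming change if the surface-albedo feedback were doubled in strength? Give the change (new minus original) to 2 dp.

Original: g = 0.637, ΔT = 1.17/(1−0.637) = 3.2231 K.
With doubled surface-albedo: g' = 0.794, ΔT' = 1.17/(1−0.794) = 5.6796 K.
Change = 5.6796 − 3.2231 = 2.46 K.

2.46 K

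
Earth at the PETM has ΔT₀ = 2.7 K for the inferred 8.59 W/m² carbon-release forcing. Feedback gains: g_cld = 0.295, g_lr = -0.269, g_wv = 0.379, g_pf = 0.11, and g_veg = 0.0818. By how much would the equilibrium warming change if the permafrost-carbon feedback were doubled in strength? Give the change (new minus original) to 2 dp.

2.51 K

Original: g = 0.5968, ΔT = 2.7/(1−0.5968) = 6.6964 K.
With doubled permafrost-carbon: g' = 0.7068, ΔT' = 2.7/(1−0.7068) = 9.2087 K.
Change = 9.2087 − 6.6964 = 2.51 K.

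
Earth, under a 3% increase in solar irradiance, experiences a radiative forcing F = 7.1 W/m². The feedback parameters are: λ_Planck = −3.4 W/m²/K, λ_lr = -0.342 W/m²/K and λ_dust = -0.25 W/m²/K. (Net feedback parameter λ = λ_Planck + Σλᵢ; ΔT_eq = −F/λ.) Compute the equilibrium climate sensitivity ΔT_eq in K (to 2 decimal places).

Net feedback parameter λ = (−3.4) + (-0.342) + (-0.25) = -3.992 W/m²/K.
ΔT = −F/λ = −7.1/(-3.992) = 1.78 K.

1.78 K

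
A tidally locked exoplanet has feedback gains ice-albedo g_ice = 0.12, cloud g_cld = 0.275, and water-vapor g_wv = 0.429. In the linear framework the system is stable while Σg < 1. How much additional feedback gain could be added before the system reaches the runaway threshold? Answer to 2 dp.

0.18

Current total gain = 0.12 + 0.275 + 0.429 = 0.824.
Margin to runaway = 1 − 0.824 = 0.18.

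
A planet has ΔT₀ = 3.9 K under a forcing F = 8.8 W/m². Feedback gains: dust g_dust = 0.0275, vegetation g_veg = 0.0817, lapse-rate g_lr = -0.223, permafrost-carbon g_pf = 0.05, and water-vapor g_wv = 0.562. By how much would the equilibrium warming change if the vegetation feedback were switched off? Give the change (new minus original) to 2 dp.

Original: g = 0.4982, ΔT = 3.9/(1−0.4982) = 7.7720 K.
Without vegetation: g' = 0.4165, ΔT' = 3.9/(1−0.4165) = 6.6838 K.
Change = 6.6838 − 7.7720 = -1.09 K.

-1.09 K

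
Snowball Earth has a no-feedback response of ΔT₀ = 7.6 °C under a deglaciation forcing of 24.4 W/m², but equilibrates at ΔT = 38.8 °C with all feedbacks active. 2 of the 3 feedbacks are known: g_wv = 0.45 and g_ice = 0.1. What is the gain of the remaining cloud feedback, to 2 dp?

Amplification A = ΔT/ΔT₀ = 38.8/7.6 = 5.105.
Total gain g = 1 − 1/A = 1 − 1/5.105 = 0.8041.
Known gains sum to 0.45 + 0.1 = 0.55.
g_cld = 0.8041 − 0.55 = 0.25.

0.25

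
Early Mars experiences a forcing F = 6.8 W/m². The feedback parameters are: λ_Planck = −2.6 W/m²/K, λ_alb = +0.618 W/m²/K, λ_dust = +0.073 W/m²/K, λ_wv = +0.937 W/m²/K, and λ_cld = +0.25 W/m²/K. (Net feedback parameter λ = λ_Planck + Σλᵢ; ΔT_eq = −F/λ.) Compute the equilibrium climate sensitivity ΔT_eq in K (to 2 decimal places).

9.42 K

Net feedback parameter λ = (−2.6) + (+0.618) + (+0.073) + (+0.937) + (+0.25) = -0.722 W/m²/K.
ΔT = −F/λ = −6.8/(-0.722) = 9.42 K.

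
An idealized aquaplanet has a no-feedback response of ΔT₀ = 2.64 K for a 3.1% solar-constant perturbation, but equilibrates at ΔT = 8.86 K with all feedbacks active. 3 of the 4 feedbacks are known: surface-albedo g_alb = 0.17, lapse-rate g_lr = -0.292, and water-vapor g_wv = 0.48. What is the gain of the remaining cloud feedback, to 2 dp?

0.34

Amplification A = ΔT/ΔT₀ = 8.86/2.64 = 3.356.
Total gain g = 1 − 1/A = 1 − 1/3.356 = 0.702.
Known gains sum to 0.17 − 0.292 + 0.48 = 0.358.
g_cld = 0.702 − 0.358 = 0.34.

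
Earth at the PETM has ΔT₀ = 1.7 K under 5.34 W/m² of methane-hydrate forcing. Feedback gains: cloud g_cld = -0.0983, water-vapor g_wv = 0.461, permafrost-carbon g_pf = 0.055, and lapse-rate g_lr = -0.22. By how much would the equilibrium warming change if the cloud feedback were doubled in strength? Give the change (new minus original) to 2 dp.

Original: g = 0.1977, ΔT = 1.7/(1−0.1977) = 2.1189 K.
With doubled cloud: g' = 0.0994, ΔT' = 1.7/(1−0.0994) = 1.8876 K.
Change = 1.8876 − 2.1189 = -0.23 K.

-0.23 K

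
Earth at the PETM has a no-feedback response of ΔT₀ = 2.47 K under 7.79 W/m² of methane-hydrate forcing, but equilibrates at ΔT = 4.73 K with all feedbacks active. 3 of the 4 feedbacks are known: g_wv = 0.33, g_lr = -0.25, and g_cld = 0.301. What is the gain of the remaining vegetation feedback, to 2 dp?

Amplification A = ΔT/ΔT₀ = 4.73/2.47 = 1.915.
Total gain g = 1 − 1/A = 1 − 1/1.915 = 0.4778.
Known gains sum to 0.33 − 0.25 + 0.301 = 0.381.
g_veg = 0.4778 − 0.381 = 0.10.

0.10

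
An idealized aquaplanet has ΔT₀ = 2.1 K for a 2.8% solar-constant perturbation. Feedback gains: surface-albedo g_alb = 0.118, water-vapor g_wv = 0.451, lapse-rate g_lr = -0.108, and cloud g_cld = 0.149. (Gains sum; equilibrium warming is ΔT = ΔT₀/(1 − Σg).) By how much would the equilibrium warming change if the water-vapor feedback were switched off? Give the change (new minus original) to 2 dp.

Original: g = 0.61, ΔT = 2.1/(1−0.61) = 5.3846 K.
Without water-vapor: g' = 0.159, ΔT' = 2.1/(1−0.159) = 2.4970 K.
Change = 2.4970 − 5.3846 = -2.89 K.

-2.89 K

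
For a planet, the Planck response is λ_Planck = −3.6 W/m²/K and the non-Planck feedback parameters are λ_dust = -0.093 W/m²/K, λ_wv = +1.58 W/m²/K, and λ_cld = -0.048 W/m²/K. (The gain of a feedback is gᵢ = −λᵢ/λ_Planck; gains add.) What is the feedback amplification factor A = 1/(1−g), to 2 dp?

1.67

Convert to gains: g_dust = -0.093/3.6 = -0.02583; g_wv = 1.58/3.6 = 0.4389; g_cld = -0.048/3.6 = -0.01333.
Total gain g = 0.39974.
A = 1/(1 − 0.39974) = 1.67.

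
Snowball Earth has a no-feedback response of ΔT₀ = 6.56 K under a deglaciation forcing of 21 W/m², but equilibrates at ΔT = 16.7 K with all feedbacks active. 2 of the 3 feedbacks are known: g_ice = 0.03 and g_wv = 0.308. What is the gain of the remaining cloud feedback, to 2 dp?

Amplification A = ΔT/ΔT₀ = 16.7/6.56 = 2.546.
Total gain g = 1 − 1/A = 1 − 1/2.546 = 0.6072.
Known gains sum to 0.03 + 0.308 = 0.338.
g_cld = 0.6072 − 0.338 = 0.27.

0.27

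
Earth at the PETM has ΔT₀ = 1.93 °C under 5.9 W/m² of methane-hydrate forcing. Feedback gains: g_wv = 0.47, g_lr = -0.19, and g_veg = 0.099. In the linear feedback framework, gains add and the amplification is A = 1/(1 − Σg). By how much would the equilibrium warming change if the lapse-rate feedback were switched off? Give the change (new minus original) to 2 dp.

Original: g = 0.379, ΔT = 1.93/(1−0.379) = 3.1079 °C.
Without lapse-rate: g' = 0.569, ΔT' = 1.93/(1−0.569) = 4.4780 °C.
Change = 4.4780 − 3.1079 = 1.37 °C.

1.37 °C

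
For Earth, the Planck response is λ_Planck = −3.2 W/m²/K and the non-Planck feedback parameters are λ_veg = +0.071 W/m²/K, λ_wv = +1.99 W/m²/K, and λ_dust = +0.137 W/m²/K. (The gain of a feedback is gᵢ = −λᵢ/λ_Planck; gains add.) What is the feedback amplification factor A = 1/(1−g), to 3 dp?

3.194

Convert to gains: g_veg = 0.071/3.2 = 0.02219; g_wv = 1.99/3.2 = 0.6219; g_dust = 0.137/3.2 = 0.04281.
Total gain g = 0.6869.
A = 1/(1 − 0.6869) = 3.194.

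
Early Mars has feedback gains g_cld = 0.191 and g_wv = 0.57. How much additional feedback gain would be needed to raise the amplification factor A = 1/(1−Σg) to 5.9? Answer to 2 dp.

Current total gain = 0.761.
Target gain for A = 5.9: g* = 1 − 1/5.9 = 0.8305.
Additional gain needed = 0.8305 − 0.761 = 0.07.

0.07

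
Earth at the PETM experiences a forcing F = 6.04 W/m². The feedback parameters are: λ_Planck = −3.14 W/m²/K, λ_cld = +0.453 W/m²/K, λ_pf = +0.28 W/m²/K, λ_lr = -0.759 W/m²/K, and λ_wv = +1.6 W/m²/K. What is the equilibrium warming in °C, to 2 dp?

3.86 °C

Net feedback parameter λ = (−3.14) + (+0.453) + (+0.28) + (-0.759) + (+1.6) = -1.566 W/m²/K.
ΔT = −F/λ = −6.04/(-1.566) = 3.86 °C.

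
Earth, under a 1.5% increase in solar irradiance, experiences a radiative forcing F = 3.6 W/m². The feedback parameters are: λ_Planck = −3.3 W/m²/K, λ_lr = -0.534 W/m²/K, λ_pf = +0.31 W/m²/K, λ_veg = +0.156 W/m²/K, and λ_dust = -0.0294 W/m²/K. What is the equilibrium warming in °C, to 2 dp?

Net feedback parameter λ = (−3.3) + (-0.534) + (+0.31) + (+0.156) + (-0.0294) = -3.3974 W/m²/K.
ΔT = −F/λ = −3.6/(-3.3974) = 1.06 °C.

1.06 °C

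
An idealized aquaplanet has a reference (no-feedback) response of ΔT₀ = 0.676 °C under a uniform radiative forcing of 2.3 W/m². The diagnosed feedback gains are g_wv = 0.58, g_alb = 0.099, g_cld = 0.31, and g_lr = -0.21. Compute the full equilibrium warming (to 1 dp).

3.1 °C

Total gain g = 0.58 + 0.099 + 0.31 − 0.21 = 0.779.
Amplification A = 1/(1 − 0.779) = 4.525.
ΔT = 0.676 × 4.525 = 3.1 °C.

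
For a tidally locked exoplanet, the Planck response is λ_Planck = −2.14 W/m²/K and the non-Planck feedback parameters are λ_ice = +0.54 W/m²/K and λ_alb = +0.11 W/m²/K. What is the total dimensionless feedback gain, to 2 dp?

Convert to gains: g_ice = 0.54/2.14 = 0.2523; g_alb = 0.11/2.14 = 0.0514.
Total gain g = 0.3037.

0.30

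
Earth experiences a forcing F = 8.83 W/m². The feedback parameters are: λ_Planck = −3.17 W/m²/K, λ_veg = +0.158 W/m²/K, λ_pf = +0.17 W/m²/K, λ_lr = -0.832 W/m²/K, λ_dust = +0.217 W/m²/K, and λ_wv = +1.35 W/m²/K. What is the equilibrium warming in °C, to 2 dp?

4.19 °C

Net feedback parameter λ = (−3.17) + (+0.158) + (+0.17) + (-0.832) + (+0.217) + (+1.35) = -2.107 W/m²/K.
ΔT = −F/λ = −8.83/(-2.107) = 4.19 °C.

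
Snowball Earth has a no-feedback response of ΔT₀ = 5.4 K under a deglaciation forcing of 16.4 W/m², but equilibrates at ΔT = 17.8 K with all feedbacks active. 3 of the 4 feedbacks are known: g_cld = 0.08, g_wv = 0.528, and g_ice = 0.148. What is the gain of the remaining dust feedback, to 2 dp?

-0.06

Amplification A = ΔT/ΔT₀ = 17.8/5.4 = 3.296.
Total gain g = 1 − 1/A = 1 − 1/3.296 = 0.6966.
Known gains sum to 0.08 + 0.528 + 0.148 = 0.756.
g_dust = 0.6966 − 0.756 = -0.06.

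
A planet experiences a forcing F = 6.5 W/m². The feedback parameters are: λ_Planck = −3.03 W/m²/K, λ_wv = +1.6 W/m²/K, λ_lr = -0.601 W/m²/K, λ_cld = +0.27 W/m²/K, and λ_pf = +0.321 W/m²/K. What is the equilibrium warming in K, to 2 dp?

4.51 K

Net feedback parameter λ = (−3.03) + (+1.6) + (-0.601) + (+0.27) + (+0.321) = -1.44 W/m²/K.
ΔT = −F/λ = −6.5/(-1.44) = 4.51 K.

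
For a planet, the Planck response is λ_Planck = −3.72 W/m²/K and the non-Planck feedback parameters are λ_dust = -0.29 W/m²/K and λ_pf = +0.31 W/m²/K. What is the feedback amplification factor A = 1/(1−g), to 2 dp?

Convert to gains: g_dust = -0.29/3.72 = -0.07796; g_pf = 0.31/3.72 = 0.08333.
Total gain g = 0.00537.
A = 1/(1 − 0.00537) = 1.01.

1.01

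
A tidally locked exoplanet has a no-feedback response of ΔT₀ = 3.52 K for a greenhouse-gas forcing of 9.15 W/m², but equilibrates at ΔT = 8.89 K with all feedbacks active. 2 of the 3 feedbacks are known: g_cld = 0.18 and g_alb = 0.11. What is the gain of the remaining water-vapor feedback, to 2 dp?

0.31

Amplification A = ΔT/ΔT₀ = 8.89/3.52 = 2.526.
Total gain g = 1 − 1/A = 1 − 1/2.526 = 0.6041.
Known gains sum to 0.18 + 0.11 = 0.29.
g_wv = 0.6041 − 0.29 = 0.31.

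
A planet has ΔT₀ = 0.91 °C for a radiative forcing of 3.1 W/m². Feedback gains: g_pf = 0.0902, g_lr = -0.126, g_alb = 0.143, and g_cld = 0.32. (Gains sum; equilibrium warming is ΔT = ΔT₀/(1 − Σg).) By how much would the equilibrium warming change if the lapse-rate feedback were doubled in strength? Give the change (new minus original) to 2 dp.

-0.29 °C

Original: g = 0.4272, ΔT = 0.91/(1−0.4272) = 1.5887 °C.
With doubled lapse-rate: g' = 0.3012, ΔT' = 0.91/(1−0.3012) = 1.3022 °C.
Change = 1.3022 − 1.5887 = -0.29 °C.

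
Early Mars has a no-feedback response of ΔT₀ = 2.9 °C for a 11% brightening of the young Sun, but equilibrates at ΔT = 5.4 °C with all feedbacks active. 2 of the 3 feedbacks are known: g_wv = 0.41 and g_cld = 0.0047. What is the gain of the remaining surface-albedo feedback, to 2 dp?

Amplification A = ΔT/ΔT₀ = 5.4/2.9 = 1.862.
Total gain g = 1 − 1/A = 1 − 1/1.862 = 0.4629.
Known gains sum to 0.41 + 0.0047 = 0.4147.
g_alb = 0.4629 − 0.4147 = 0.05.

0.05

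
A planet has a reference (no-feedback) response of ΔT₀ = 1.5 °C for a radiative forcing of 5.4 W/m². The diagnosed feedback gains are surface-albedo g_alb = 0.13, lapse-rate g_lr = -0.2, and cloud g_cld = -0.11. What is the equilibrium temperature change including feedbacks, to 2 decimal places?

Total gain g = 0.13 − 0.2 − 0.11 = -0.18.
Amplification A = 1/(1 + 0.18) = 0.8475.
ΔT = 1.5 × 0.8475 = 1.27 °C.

1.27 °C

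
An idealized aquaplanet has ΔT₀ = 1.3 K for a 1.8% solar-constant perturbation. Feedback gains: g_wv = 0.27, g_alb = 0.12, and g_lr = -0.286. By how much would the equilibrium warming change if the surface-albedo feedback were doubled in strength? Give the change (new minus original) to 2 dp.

0.22 K

Original: g = 0.104, ΔT = 1.3/(1−0.104) = 1.4509 K.
With doubled surface-albedo: g' = 0.224, ΔT' = 1.3/(1−0.224) = 1.6753 K.
Change = 1.6753 − 1.4509 = 0.22 K.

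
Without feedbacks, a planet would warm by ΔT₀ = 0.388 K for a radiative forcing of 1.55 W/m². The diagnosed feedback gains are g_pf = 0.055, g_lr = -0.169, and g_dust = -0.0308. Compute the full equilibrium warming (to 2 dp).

0.34 K

Total gain g = 0.055 − 0.169 − 0.0308 = -0.1448.
Amplification A = 1/(1 + 0.1448) = 0.8735.
ΔT = 0.388 × 0.8735 = 0.34 K.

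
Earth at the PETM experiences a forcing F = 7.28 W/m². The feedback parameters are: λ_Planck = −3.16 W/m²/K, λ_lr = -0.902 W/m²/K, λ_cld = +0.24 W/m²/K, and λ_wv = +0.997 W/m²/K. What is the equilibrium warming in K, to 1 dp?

2.6 K

Net feedback parameter λ = (−3.16) + (-0.902) + (+0.24) + (+0.997) = -2.825 W/m²/K.
ΔT = −F/λ = −7.28/(-2.825) = 2.6 K.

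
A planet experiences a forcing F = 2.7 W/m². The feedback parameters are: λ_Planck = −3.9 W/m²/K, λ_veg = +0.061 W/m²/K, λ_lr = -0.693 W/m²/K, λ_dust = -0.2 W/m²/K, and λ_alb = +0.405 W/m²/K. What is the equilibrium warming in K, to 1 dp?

Net feedback parameter λ = (−3.9) + (+0.061) + (-0.693) + (-0.2) + (+0.405) = -4.327 W/m²/K.
ΔT = −F/λ = −2.7/(-4.327) = 0.6 K.

0.6 K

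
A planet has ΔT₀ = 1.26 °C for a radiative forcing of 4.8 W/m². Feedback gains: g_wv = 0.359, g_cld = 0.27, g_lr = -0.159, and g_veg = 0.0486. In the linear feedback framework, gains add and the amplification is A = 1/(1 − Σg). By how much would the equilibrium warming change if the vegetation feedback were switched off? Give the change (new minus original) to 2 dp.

-0.24 °C

Original: g = 0.5186, ΔT = 1.26/(1−0.5186) = 2.6174 °C.
Without vegetation: g' = 0.47, ΔT' = 1.26/(1−0.47) = 2.3774 °C.
Change = 2.3774 − 2.6174 = -0.24 °C.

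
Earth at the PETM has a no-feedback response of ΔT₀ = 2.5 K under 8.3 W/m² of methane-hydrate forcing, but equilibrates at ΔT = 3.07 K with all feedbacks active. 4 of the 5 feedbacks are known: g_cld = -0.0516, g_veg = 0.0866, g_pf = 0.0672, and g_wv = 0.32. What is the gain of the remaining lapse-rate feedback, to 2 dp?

-0.24

Amplification A = ΔT/ΔT₀ = 3.07/2.5 = 1.228.
Total gain g = 1 − 1/A = 1 − 1/1.228 = 0.1857.
Known gains sum to -0.0516 + 0.0866 + 0.0672 + 0.32 = 0.4222.
g_lr = 0.1857 − 0.4222 = -0.24.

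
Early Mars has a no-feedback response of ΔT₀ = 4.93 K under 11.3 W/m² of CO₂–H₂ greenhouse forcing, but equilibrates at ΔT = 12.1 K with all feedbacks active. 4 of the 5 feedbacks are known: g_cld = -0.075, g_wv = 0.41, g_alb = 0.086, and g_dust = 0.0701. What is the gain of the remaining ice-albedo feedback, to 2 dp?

0.10

Amplification A = ΔT/ΔT₀ = 12.1/4.93 = 2.454.
Total gain g = 1 − 1/A = 1 − 1/2.454 = 0.5925.
Known gains sum to -0.075 + 0.41 + 0.086 + 0.0701 = 0.4911.
g_ice = 0.5925 − 0.4911 = 0.10.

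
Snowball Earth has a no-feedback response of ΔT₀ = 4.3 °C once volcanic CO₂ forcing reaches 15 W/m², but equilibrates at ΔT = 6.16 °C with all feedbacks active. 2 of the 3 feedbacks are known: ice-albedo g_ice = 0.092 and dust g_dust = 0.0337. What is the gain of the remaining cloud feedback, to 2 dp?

Amplification A = ΔT/ΔT₀ = 6.16/4.3 = 1.433.
Total gain g = 1 − 1/A = 1 − 1/1.433 = 0.3022.
Known gains sum to 0.092 + 0.0337 = 0.1257.
g_cld = 0.3022 − 0.1257 = 0.18.

0.18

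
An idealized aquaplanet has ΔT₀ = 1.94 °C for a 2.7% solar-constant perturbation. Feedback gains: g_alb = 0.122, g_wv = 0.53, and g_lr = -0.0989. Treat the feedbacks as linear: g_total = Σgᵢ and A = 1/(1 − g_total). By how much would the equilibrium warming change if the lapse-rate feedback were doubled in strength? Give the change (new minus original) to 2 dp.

Original: g = 0.5531, ΔT = 1.94/(1−0.5531) = 4.3410 °C.
With doubled lapse-rate: g' = 0.4542, ΔT' = 1.94/(1−0.4542) = 3.5544 °C.
Change = 3.5544 − 4.3410 = -0.79 °C.

-0.79 °C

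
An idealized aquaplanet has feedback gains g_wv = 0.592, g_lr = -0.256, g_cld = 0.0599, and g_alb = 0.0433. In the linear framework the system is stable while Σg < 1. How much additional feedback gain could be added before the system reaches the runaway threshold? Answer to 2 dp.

0.56

Current total gain = 0.592 − 0.256 + 0.0599 + 0.0433 = 0.4392.
Margin to runaway = 1 − 0.4392 = 0.56.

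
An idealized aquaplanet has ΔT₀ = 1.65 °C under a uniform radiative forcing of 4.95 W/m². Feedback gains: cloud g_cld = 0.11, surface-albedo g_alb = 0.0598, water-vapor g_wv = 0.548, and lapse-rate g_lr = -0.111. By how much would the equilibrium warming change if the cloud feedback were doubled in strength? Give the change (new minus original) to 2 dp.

1.63 °C

Original: g = 0.6068, ΔT = 1.65/(1−0.6068) = 4.1963 °C.
With doubled cloud: g' = 0.7168, ΔT' = 1.65/(1−0.7168) = 5.8263 °C.
Change = 5.8263 − 4.1963 = 1.63 °C.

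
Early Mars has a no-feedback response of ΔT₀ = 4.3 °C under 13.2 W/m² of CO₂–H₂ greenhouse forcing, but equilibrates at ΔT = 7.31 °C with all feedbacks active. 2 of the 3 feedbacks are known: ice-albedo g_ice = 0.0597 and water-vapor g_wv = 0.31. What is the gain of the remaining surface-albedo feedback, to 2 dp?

0.04

Amplification A = ΔT/ΔT₀ = 7.31/4.3 = 1.7.
Total gain g = 1 − 1/A = 1 − 1/1.7 = 0.4118.
Known gains sum to 0.0597 + 0.31 = 0.3697.
g_alb = 0.4118 − 0.3697 = 0.04.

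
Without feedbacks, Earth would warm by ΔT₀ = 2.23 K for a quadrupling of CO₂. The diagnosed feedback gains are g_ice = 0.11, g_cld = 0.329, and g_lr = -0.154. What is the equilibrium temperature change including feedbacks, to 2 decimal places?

Total gain g = 0.11 + 0.329 − 0.154 = 0.285.
Amplification A = 1/(1 − 0.285) = 1.399.
ΔT = 2.23 × 1.399 = 3.12 K.

3.12 K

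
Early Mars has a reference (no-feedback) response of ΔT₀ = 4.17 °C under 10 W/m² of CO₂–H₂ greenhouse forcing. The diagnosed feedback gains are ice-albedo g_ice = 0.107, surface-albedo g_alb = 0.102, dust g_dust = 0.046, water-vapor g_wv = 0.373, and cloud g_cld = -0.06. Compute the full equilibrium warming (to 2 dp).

Total gain g = 0.107 + 0.102 + 0.046 + 0.373 − 0.06 = 0.568.
Amplification A = 1/(1 − 0.568) = 2.315.
ΔT = 4.17 × 2.315 = 9.65 °C.

9.65 °C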